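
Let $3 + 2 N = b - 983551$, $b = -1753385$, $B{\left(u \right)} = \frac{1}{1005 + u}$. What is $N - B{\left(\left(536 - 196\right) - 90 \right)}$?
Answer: $- \frac{3434858447}{2510} \approx -1.3685 \cdot 10^{6}$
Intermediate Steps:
$N = - \frac{2736939}{2}$ ($N = - \frac{3}{2} + \frac{-1753385 - 983551}{2} = - \frac{3}{2} + \frac{1}{2} \left(-2736936\right) = - \frac{3}{2} - 1368468 = - \frac{2736939}{2} \approx -1.3685 \cdot 10^{6}$)
$N - B{\left(\left(536 - 196\right) - 90 \right)} = - \frac{2736939}{2} - \frac{1}{1005 + \left(\left(536 - 196\right) - 90\right)} = - \frac{2736939}{2} - \frac{1}{1005 + \left(340 - 90\right)} = - \frac{2736939}{2} - \frac{1}{1005 + 250} = - \frac{2736939}{2} - \frac{1}{1255} = - \frac{3434858447}{2510}$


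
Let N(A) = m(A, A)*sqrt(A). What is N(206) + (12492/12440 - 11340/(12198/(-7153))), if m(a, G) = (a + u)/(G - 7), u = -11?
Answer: 42050967759/6322630 + 195*sqrt(206)/199 ≈ 6664.9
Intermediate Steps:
m(a, G) = (-11 + a)/(-7 + G) (m(a, G) = (a - 11)/(G - 7) = (-11 + a)/(-7 + G))
N(A) = sqrt(A)*(-11 + A)/(-7 + A) (N(A) = ((-11 + A)/(-7 + A))*sqrt(A) = sqrt(A)*(-11 + A)/(-7 + A))
N(206) + (12492/12440 - 11340/(12198/(-7153))) = sqrt(206)*(-11 + 206)/(-7 + 206) + (12492/12440 - 11340/(12198/(-7153))) = sqrt(206)*195/199 + (12492*(1/12440) - 11340/(12198*(-1/7153))) = sqrt(206)*(1/199)*195 + (3123/3110 - 11340/(-12198/7153)) = 195*sqrt(206)/199 + (3123/3110 - 11340*(-7153/12198)) = 195*sqrt(206)/199 + (3123/3110 + 13519170/2033) = 195*sqrt(206)/199 + 42050967759/6322630 = 42050967759/6322630 + 195*sqrt(206)/199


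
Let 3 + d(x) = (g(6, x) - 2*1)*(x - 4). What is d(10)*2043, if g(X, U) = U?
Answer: 91935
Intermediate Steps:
d(x) = -3 + (-4 + x)*(-2 + x) (d(x) = -3 + (x - 2*1)*(x - 4) = -3 + (x - 2)*(-4 + x) = -3 + (-2 + x)*(-4 + x) = -3 + (-4 + x)*(-2 + x))
d(10)*2043 = (5 + 10**2 - 6*10)*2043 = (5 + 100 - 60)*2043 = 45*2043 = 91935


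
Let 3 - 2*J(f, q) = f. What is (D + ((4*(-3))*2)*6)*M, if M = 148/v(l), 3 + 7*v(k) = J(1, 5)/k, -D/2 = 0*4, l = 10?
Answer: 1491840/29 ≈ 51443.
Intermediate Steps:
J(f, q) = 3/2 - f/2
D = 0 (D = -0*4 = -2*0 = 0)
v(k) = -3/7 + 1/(7*k) (v(k) = -3/7 + ((3/2 - ½*1)/k)/7 = -3/7 + ((3/2 - ½)/k)/7 = -3/7 + (1/k)/7 = -3/7 + 1/(7*k))
M = -10360/29 (M = 148/(((⅐)*(1 - 3*10)/10)) = 148/(((⅐)*(⅒)*(1 - 30))) = 148/(((⅐)*(⅒)*(-29))) = 148/(-29/70) = 148*(-70/29) = -10360/29 ≈ -357.24)
(D + ((4*(-3))*2)*6)*M = (0 + ((4*(-3))*2)*6)*(-10360/29) = (0 - 12*2*6)*(-10360/29) = (0 - 24*6)*(-10360/29) = (0 - 144)*(-10360/29) = -144*(-10360/29) = 1491840/29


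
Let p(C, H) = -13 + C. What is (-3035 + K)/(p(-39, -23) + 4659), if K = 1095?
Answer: -1940/4607 ≈ -0.42110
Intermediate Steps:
(-3035 + K)/(p(-39, -23) + 4659) = (-3035 + 1095)/((-13 - 39) + 4659) = -1940/(-52 + 4659) = -1940/4607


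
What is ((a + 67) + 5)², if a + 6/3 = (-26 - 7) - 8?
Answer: 841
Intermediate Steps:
a = -43 (a = -2 + ((-26 - 7) - 8) = -2 + (-33 - 8) = -2 - 41 = -43)
((a + 67) + 5)² = ((-43 + 67) + 5)² = (24 + 5)² = 29² = 841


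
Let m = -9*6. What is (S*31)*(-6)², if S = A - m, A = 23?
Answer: 85932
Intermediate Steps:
m = -54
S = 77 (S = 23 - 1*(-54) = 23 + 54 = 77)
(S*31)*(-6)² = (77*31)*(-6)² = 2387*36 = 85932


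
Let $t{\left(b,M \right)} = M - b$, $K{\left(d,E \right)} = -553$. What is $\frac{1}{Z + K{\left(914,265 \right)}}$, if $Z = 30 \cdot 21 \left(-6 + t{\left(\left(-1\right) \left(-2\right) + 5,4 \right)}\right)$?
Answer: $- \frac{1}{6223} \approx -0.00016069$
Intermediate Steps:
$Z = -5670$ ($Z = 30 \cdot 21 \left(-6 + \left(4 - \left(\left(-1\right) \left(-2\right) + 5\right)\right)\right) = 630 \left(-6 + \left(4 - \left(2 + 5\right)\right)\right) = 630 \left(-6 + \left(4 - 7\right)\right) = 630 \left(-6 - 3\right) = 630 \left(-9\right) = -5670$)
$\frac{1}{Z + K{\left(914,265 \right)}} = \frac{1}{-5670 - 553} = \frac{1}{-6223} = - \frac{1}{6223}$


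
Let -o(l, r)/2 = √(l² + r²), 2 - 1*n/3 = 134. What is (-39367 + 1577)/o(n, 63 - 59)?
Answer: 18895*√58/3016 ≈ 47.712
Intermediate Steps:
n = -396 (n = 6 - 3*134 = 6 - 402 = -396)
o(l, r) = -2*√(l² + r²)
(-39367 + 1577)/o(n, 63 - 59) = (-39367 + 1577)/((-2*√((-396)² + (63 - 59)²))) = -37790*(-1/(2*√(156816 + 4²))) = -37790*(-1/(2*√(156816 + 16))) = -37790*(-√58/6032) = -(-18895)*√58/3016 = 18895*√58/3016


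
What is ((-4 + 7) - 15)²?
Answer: 144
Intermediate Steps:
((-4 + 7) - 15)² = (3 - 15)² = (-12)² = 144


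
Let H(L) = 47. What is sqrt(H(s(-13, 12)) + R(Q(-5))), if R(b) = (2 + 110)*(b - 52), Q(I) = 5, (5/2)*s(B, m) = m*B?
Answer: I*sqrt(5217) ≈ 72.229*I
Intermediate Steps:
s(B, m) = 2*B*m/5 (s(B, m) = 2*(m*B)/5 = 2*(B*m)/5 = 2*B*m/5)
R(b) = -5824 + 112*b (R(b) = 112*(-52 + b) = -5824 + 112*b)
sqrt(H(s(-13, 12)) + R(Q(-5))) = sqrt(47 + (-5824 + 112*5)) = sqrt(47 + (-5824 + 560)) = sqrt(47 - 5264) = sqrt(-5217) = I*sqrt(5217)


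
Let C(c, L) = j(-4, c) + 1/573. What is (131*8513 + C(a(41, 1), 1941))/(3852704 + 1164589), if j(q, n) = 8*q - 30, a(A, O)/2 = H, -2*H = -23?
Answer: 638975794/2874908889 ≈ 0.22226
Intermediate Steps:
H = 23/2 (H = -1/2*(-23) = 23/2 ≈ 11.500)
a(A, O) = 23 (a(A, O) = 2*(23/2) = 23)
j(q, n) = -30 + 8*q
C(c, L) = -35525/573 (C(c, L) = (-30 + 8*(-4)) + 1/573 = (-30 - 32) + 1/573 = -62 + 1/573 = -35525/573)
(131*8513 + C(a(41, 1), 1941))/(3852704 + 1164589) = (131*8513 - 35525/573)/(3852704 + 1164589) = (1115203 - 35525/573)/5017293 = (638975794/573)*(1/5017293) = 638975794/2874908889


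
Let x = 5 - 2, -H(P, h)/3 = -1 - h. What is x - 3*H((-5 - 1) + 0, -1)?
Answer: 3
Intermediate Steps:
H(P, h) = 3 + 3*h (H(P, h) = -3*(-1 - h) = 3 + 3*h)
x = 3
x - 3*H((-5 - 1) + 0, -1) = 3 - 3*(3 + 3*(-1)) = 3 - 3*(3 - 3) = 3 - 3*0 = 3 + 0 = 3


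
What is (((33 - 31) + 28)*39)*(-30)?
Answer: -35100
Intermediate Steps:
(((33 - 31) + 28)*39)*(-30) = ((2 + 28)*39)*(-30) = (30*39)*(-30) = 1170*(-30) = -35100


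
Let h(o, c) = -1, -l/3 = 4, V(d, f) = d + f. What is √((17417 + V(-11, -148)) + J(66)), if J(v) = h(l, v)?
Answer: √17257 ≈ 131.37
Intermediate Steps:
l = -12 (l = -3*4 = -12)
J(v) = -1
√((17417 + V(-11, -148)) + J(66)) = √((17417 + (-11 - 148)) - 1) = √((17417 - 159) - 1) = √(17258 - 1) = √17257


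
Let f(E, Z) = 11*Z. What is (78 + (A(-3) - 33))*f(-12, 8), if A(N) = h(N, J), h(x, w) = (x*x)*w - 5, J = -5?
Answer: -440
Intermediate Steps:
h(x, w) = -5 + w*x² (h(x, w) = x²*w - 5 = w*x² - 5 = -5 + w*x²)
A(N) = -5 - 5*N²
(78 + (A(-3) - 33))*f(-12, 8) = (78 + ((-5 - 5*(-3)²) - 33))*(11*8) = (78 + ((-5 - 5*9) - 33))*88 = (78 + ((-5 - 45) - 33))*88 = (78 + (-50 - 33))*88 = (78 - 83)*88 = -5*88 = -440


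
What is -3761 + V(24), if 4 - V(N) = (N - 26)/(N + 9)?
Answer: -123979/33 ≈ -3756.9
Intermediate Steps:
V(N) = 4 - (-26 + N)/(9 + N) (V(N) = 4 - (N - 26)/(N + 9) = 4 - (-26 + N)/(9 + N))
-3761 + V(24) = -3761 + (62 + 3*24)/(9 + 24) = -3761 + (62 + 72)/33 = -3761 + (1/33)*134 = -3761 + 134/33 = -123979/33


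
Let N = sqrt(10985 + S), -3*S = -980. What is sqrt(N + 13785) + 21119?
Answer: 21119 + sqrt(124065 + 3*sqrt(101805))/3 ≈ 21237.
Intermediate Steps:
S = 980/3 (S = -1/3*(-980) = 980/3 ≈ 326.67)
N = sqrt(101805)/3 (N = sqrt(10985 + 980/3) = sqrt(33935/3) = sqrt(101805)/3 ≈ 106.36)
sqrt(N + 13785) + 21119 = sqrt(sqrt(101805)/3 + 13785) + 21119 = sqrt(13785 + sqrt(101805)/3) + 21119 = 21119 + sqrt(13785 + sqrt(101805)/3)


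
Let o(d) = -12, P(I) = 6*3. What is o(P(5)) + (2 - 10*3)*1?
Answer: -40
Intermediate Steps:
P(I) = 18
o(P(5)) + (2 - 10*3)*1 = -12 + (2 - 10*3)*1 = -12 + (2 - 30)*1 = -12 - 28*1 = -12 - 28 = -40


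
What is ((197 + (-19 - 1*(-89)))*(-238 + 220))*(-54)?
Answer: 259524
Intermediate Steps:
((197 + (-19 - 1*(-89)))*(-238 + 220))*(-54) = ((197 + (-19 + 89))*(-18))*(-54) = ((197 + 70)*(-18))*(-54) = (267*(-18))*(-54) = -4806*(-54) = 259524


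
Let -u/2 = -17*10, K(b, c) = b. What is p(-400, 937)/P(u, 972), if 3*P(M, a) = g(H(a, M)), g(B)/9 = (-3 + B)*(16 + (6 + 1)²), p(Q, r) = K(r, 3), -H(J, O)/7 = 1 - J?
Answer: 937/1324830 ≈ 0.00070726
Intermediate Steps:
H(J, O) = -7 + 7*J (H(J, O) = -7*(1 - J) = -7 + 7*J)
p(Q, r) = r
u = 340 (u = -(-34)*10 = -2*(-170) = 340)
g(B) = -1755 + 585*B (g(B) = 9*((-3 + B)*(16 + (6 + 1)²)) = 9*((-3 + B)*(16 + 7²)) = 9*((-3 + B)*(16 + 49)) = 9*((-3 + B)*65) = 9*(-195 + 65*B) = -1755 + 585*B)
P(M, a) = -1950 + 1365*a (P(M, a) = (-1755 + 585*(-7 + 7*a))/3 = (-1755 + (-4095 + 4095*a))/3 = (-5850 + 4095*a)/3 = -1950 + 1365*a)
p(-400, 937)/P(u, 972) = 937/(-1950 + 1365*972) = 937/(-1950 + 1326780) = 937/1324830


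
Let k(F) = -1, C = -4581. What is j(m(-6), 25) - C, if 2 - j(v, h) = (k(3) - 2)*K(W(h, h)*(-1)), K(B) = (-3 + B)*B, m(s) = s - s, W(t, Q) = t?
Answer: 6683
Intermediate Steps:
m(s) = 0
K(B) = B*(-3 + B)
j(v, h) = 2 - 3*h*(-3 - h) (j(v, h) = 2 - (-1 - 2)*(h*(-1))*(-3 + h*(-1)) = 2 - (-3)*(-h)*(-3 - h) = 2 - (-3)*(-h*(-3 - h)) = 2 - 3*h*(-3 - h))
j(m(-6), 25) - C = (2 + 3*25*(3 + 25)) - 1*(-4581) = (2 + 3*25*28) + 4581 = (2 + 2100) + 4581 = 2102 + 4581 = 6683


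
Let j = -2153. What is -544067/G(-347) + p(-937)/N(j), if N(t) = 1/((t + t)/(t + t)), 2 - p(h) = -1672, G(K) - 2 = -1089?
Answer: 2363705/1087 ≈ 2174.5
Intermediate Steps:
G(K) = -1087 (G(K) = 2 - 1089 = -1087)
p(h) = 1674 (p(h) = 2 - 1*(-1672) = 2 + 1672 = 1674)
N(t) = 1 (N(t) = 1/((2*t)/((2*t))) = 1/((2*t)*(1/(2*t))) = 1/1 = 1)
-544067/G(-347) + p(-937)/N(j) = -544067/(-1087) + 1674/1 = -544067*(-1/1087) + 1674*1 = 544067/1087 + 1674 = 2363705/1087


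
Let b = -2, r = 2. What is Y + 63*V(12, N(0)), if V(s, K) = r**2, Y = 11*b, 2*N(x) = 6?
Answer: 230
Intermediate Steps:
N(x) = 3 (N(x) = (1/2)*6 = 3)
Y = -22 (Y = 11*(-2) = -22)
V(s, K) = 4 (V(s, K) = 2**2 = 4)
Y + 63*V(12, N(0)) = -22 + 63*4 = -22 + 252 = 230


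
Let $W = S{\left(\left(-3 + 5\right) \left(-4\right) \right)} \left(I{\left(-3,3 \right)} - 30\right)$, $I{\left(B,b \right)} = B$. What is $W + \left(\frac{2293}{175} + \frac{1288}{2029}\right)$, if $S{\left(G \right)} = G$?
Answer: $\frac{98617697}{355075} \approx 277.74$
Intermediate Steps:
$W = 264$ ($W = \left(-3 + 5\right) \left(-4\right) \left(-3 - 30\right) = 2 \left(-4\right) \left(-33\right) = \left(-8\right) \left(-33\right) = 264$)
$W + \left(\frac{2293}{175} + \frac{1288}{2029}\right) = 264 + \left(\frac{2293}{175} + \frac{1288}{2029}\right) = 264 + \frac{4877897}{355075} = \frac{98617697}{355075}$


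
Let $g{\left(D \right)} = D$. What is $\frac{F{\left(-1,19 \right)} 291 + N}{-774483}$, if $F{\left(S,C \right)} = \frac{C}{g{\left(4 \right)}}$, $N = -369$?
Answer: $- \frac{1351}{1032644} \approx -0.0013083$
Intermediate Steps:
$F{\left(S,C \right)} = \frac{C}{4}$
$\frac{F{\left(-1,19 \right)} 291 + N}{-774483} = \frac{\frac{1}{4} \cdot 19 \cdot 291 - 369}{-774483} = \left(\frac{19}{4} \cdot 291 - 369\right) \left(- \frac{1}{774483}\right) = \left(\frac{5529}{4} - 369\right) \left(- \frac{1}{774483}\right) = \frac{4053}{4} \left(- \frac{1}{774483}\right) = - \frac{1351}{1032644}$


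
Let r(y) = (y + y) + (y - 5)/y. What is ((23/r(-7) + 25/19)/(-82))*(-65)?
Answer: -59085/133988 ≈ -0.44097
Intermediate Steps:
r(y) = 2*y + (-5 + y)/y
((23/r(-7) + 25/19)/(-82))*(-65) = ((23/(1 - 5/(-7) + 2*(-7)) + 25/19)/(-82))*(-65) = -(23/(1 - 5*(-⅐) - 14) + 25*(1/19))/82*(-65) = -(23/(1 + 5/7 - 14) + 25/19)/82*(-65) = -(23/(-86/7) + 25/19)/82*(-65) = -(23*(-7/86) + 25/19)/82*(-65) = -(-161/86 + 25/19)/82*(-65) = -1/82*(-909/1634)*(-65) = (909/133988)*(-65) = -59085/133988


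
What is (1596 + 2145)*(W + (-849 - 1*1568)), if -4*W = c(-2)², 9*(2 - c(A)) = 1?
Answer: -976896059/108 ≈ -9.0453e+6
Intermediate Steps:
c(A) = 17/9 (c(A) = 2 - ⅑*1 = 2 - ⅑ = 17/9)
W = -289/324 (W = -(17/9)²/4 = -¼*289/81 = -289/324 ≈ -0.89198)
(1596 + 2145)*(W + (-849 - 1*1568)) = (1596 + 2145)*(-289/324 + (-849 - 1*1568)) = 3741*(-289/324 + (-849 - 1568)) = 3741*(-289/324 - 2417) = 3741*(-783397/324) = -976896059/108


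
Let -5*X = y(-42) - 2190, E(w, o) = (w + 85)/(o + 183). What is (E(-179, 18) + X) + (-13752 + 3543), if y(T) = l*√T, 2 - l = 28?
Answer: -1964065/201 + 26*I*√42/5 ≈ -9771.5 + 33.7*I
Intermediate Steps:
l = -26 (l = 2 - 1*28 = 2 - 28 = -26)
E(w, o) = (85 + w)/(183 + o)
y(T) = -26*√T
X = 438 + 26*I*√42/5 (X = -(-26*I*√42 - 2190)/5 = -(-2190 - 26*I*√42)/5 = 438 + 26*I*√42/5 ≈ 438.0 + 33.7*I)
(E(-179, 18) + X) + (-13752 + 3543) = ((85 - 179)/(183 + 18) + (438 + 26*I*√42/5)) + (-13752 + 3543) = (-94/201 + (438 + 26*I*√42/5)) - 10209 = (87944/201 + 26*I*√42/5) - 10209 = -1964065/201 + 26*I*√42/5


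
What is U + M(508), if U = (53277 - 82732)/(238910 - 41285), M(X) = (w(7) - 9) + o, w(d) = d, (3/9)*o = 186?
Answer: 21970009/39525 ≈ 555.85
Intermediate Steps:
o = 558 (o = 3*186 = 558)
M(X) = 556 (M(X) = (7 - 9) + 558 = -2 + 558 = 556)
U = -5891/39525 (U = -29455/197625 = -29455*1/197625 = -5891/39525 ≈ -0.14904)
U + M(508) = -5891/39525 + 556 = 21970009/39525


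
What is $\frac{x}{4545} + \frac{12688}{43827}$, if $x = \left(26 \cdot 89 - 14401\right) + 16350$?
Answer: $\frac{27166829}{22132635} \approx 1.2275$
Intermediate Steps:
$x = 4263$ ($x = \left(2314 - 14401\right) + 16350 = -12087 + 16350 = 4263$)
$\frac{x}{4545} + \frac{12688}{43827} = \frac{4263}{4545} + \frac{12688}{43827} = 4263 \cdot \frac{1}{4545} + 12688 \cdot \frac{1}{43827} = \frac{1421}{1515} + \frac{12688}{43827} = \frac{27166829}{22132635}$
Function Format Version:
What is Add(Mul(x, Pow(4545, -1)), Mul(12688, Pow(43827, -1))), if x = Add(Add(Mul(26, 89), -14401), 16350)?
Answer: Rational(27166829, 22132635) ≈ 1.2275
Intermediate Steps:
x = 4263 (x = Add(Add(2314, -14401), 16350) = Add(-12087, 16350) = 4263)
Add(Mul(x, Pow(4545, -1)), Mul(12688, Pow(43827, -1))) = Add(Mul(4263, Pow(4545, -1)), Mul(12688, Pow(43827, -1))) = Add(Mul(4263, Rational(1, 4545)), Mul(12688, Rational(1, 43827))) = Add(Rational(1421, 1515), Rational(12688, 43827)) = Rational(27166829, 22132635)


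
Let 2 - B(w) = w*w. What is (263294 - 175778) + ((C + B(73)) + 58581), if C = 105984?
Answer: 246754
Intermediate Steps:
B(w) = 2 - w² (B(w) = 2 - w*w = 2 - w²)
(263294 - 175778) + ((C + B(73)) + 58581) = (263294 - 175778) + ((105984 + (2 - 1*73²)) + 58581) = 87516 + ((105984 + (2 - 1*5329)) + 58581) = 87516 + ((105984 + (2 - 5329)) + 58581) = 87516 + ((105984 - 5327) + 58581) = 87516 + (100657 + 58581) = 87516 + 159238 = 246754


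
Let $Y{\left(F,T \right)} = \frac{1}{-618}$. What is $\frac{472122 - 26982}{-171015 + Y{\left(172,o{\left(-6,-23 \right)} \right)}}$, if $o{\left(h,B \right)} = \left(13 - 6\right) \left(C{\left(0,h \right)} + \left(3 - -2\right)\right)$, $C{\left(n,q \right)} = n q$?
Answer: $- \frac{275096520}{105687271} \approx -2.6029$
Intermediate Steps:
$o{\left(h,B \right)} = 35$ ($o{\left(h,B \right)} = \left(13 - 6\right) \left(0 h + \left(3 - -2\right)\right) = 7 \left(0 + \left(3 + 2\right)\right) = 7 \left(0 + 5\right) = 7 \cdot 5 = 35$)
$Y{\left(F,T \right)} = - \frac{1}{618}$
$\frac{472122 - 26982}{-171015 + Y{\left(172,o{\left(-6,-23 \right)} \right)}} = \frac{472122 - 26982}{-171015 - \frac{1}{618}} = \frac{445140}{- \frac{105687271}{618}} = 445140 \left(- \frac{618}{105687271}\right) = - \frac{275096520}{105687271}$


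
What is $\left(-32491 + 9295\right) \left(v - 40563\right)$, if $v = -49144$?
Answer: $2080843572$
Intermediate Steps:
$\left(-32491 + 9295\right) \left(v - 40563\right) = \left(-32491 + 9295\right) \left(-49144 - 40563\right) = \left(-23196\right) \left(-89707\right) = 2080843572$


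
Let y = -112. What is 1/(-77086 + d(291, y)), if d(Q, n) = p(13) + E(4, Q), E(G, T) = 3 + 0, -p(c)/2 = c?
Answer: -1/77109 ≈ -1.2969e-5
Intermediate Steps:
p(c) = -2*c
E(G, T) = 3
d(Q, n) = -23 (d(Q, n) = -2*13 + 3 = -26 + 3 = -23)
1/(-77086 + d(291, y)) = 1/(-77086 - 23) = 1/(-77109) = -1/77109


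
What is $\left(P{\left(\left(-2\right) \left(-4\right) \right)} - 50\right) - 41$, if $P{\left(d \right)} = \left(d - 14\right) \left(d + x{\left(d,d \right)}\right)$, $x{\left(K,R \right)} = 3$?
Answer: $-157$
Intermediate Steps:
$P{\left(d \right)} = \left(-14 + d\right) \left(3 + d\right)$ ($P{\left(d \right)} = \left(d - 14\right) \left(d + 3\right) = \left(-14 + d\right) \left(3 + d\right)$)
$\left(P{\left(\left(-2\right) \left(-4\right) \right)} - 50\right) - 41 = \left(\left(-42 + \left(\left(-2\right) \left(-4\right)\right)^{2} - 11 \left(\left(-2\right) \left(-4\right)\right)\right) - 50\right) - 41 = \left(\left(-42 + 8^{2} - 88\right) - 50\right) - 41 = \left(\left(-42 + 64 - 88\right) - 50\right) - 41 = \left(-66 - 50\right) - 41 = -116 - 41 = -157$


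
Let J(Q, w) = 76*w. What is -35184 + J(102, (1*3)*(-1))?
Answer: -35412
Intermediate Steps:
-35184 + J(102, (1*3)*(-1)) = -35184 + 76*((1*3)*(-1)) = -35184 + 76*(3*(-1)) = -35184 + 76*(-3) = -35184 - 228 = -35412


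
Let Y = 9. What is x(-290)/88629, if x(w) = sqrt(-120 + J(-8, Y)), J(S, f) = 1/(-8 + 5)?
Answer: 19*I*sqrt(3)/265887 ≈ 0.00012377*I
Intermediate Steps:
J(S, f) = -1/3 (J(S, f) = 1/(-3) = -1/3)
x(w) = 19*I*sqrt(3)/3 (x(w) = sqrt(-120 - 1/3) = sqrt(-361/3) = 19*I*sqrt(3)/3)
x(-290)/88629 = (19*I*sqrt(3)/3)/88629 = (19*I*sqrt(3)/3)*(1/88629) = 19*I*sqrt(3)/265887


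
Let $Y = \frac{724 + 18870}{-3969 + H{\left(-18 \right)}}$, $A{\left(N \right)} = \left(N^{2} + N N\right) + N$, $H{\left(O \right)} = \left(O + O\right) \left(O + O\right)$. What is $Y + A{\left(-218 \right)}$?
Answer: $\frac{253460996}{2673} \approx 94823.0$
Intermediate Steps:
$H{\left(O \right)} = 4 O^{2}$ ($H{\left(O \right)} = 2 O 2 O = 4 O^{2}$)
$A{\left(N \right)} = N + 2 N^{2}$ ($A{\left(N \right)} = \left(N^{2} + N^{2}\right) + N = 2 N^{2} + N = N + 2 N^{2}$)
$Y = - \frac{19594}{2673}$ ($Y = \frac{724 + 18870}{-3969 + 4 \left(-18\right)^{2}} = \frac{19594}{-3969 + 4 \cdot 324} = \frac{19594}{-3969 + 1296} = \frac{19594}{-2673} = 19594 \left(- \frac{1}{2673}\right) = - \frac{19594}{2673} \approx -7.3303$)
$Y + A{\left(-218 \right)} = - \frac{19594}{2673} - 218 \left(1 + 2 \left(-218\right)\right) = - \frac{19594}{2673} - 218 \left(1 - 436\right) = - \frac{19594}{2673} - -94830 = - \frac{19594}{2673} + 94830 = \frac{253460996}{2673}$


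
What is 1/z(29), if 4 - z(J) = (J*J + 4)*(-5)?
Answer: 1/4229 ≈ 0.00023646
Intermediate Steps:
z(J) = 24 + 5*J² (z(J) = 4 - (J*J + 4)*(-5) = 4 - (J² + 4)*(-5) = 4 - (4 + J²)*(-5) = 4 - (-20 - 5*J²) = 4 + (20 + 5*J²) = 24 + 5*J²)
1/z(29) = 1/(24 + 5*29²) = 1/(24 + 5*841) = 1/(24 + 4205) = 1/4229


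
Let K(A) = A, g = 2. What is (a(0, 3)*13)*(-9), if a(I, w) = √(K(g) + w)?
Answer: -117*√5 ≈ -261.62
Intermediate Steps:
a(I, w) = √(2 + w)
(a(0, 3)*13)*(-9) = (√(2 + 3)*13)*(-9) = (√5*13)*(-9) = (13*√5)*(-9) = -117*√5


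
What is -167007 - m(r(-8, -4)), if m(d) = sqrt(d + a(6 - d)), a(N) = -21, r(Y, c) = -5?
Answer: -167007 - I*sqrt(26) ≈ -1.6701e+5 - 5.099*I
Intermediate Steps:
m(d) = sqrt(-21 + d) (m(d) = sqrt(d - 21) = sqrt(-21 + d))
-167007 - m(r(-8, -4)) = -167007 - sqrt(-21 - 5) = -167007 - sqrt(-26) = -167007 - I*sqrt(26)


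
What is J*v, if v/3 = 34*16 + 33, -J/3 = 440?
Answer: -2284920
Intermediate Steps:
J = -1320 (J = -3*440 = -1320)
v = 1731 (v = 3*(34*16 + 33) = 3*(544 + 33) = 3*577 = 1731)
J*v = -1320*1731 = -2284920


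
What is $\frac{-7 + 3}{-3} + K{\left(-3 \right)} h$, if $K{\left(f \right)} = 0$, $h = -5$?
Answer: $\frac{4}{3} \approx 1.3333$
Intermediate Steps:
$\frac{-7 + 3}{-3} + K{\left(-3 \right)} h = \frac{-7 + 3}{-3} + 0 \left(-5\right) = \left(-4\right) \left(- \frac{1}{3}\right) + 0 = \frac{4}{3} + 0 = \frac{4}{3}$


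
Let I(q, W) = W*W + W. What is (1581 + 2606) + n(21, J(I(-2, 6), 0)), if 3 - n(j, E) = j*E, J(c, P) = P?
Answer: 4190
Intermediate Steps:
I(q, W) = W + W² (I(q, W) = W² + W = W + W²)
n(j, E) = 3 - E*j (n(j, E) = 3 - j*E = 3 - E*j)
(1581 + 2606) + n(21, J(I(-2, 6), 0)) = (1581 + 2606) + (3 - 1*0*21) = 4187 + (3 + 0) = 4187 + 3 = 4190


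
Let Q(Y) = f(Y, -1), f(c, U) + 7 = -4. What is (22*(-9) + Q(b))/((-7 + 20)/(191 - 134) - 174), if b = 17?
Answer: 11913/9905 ≈ 1.2027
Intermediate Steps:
f(c, U) = -11 (f(c, U) = -7 - 4 = -11)
Q(Y) = -11
(22*(-9) + Q(b))/((-7 + 20)/(191 - 134) - 174) = (22*(-9) - 11)/((-7 + 20)/(191 - 134) - 174) = (-198 - 11)/(13/57 - 174) = -209/(13*(1/57) - 174) = -209/(13/57 - 174) = -209/(-9905/57) = -209*(-57/9905) = 11913/9905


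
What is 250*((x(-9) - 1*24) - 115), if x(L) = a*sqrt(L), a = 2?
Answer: -34750 + 1500*I ≈ -34750.0 + 1500.0*I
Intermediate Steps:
x(L) = 2*sqrt(L)
250*((x(-9) - 1*24) - 115) = 250*((2*sqrt(-9) - 1*24) - 115) = 250*((2*(3*I) - 24) - 115) = 250*((6*I - 24) - 115) = 250*((-24 + 6*I) - 115) = 250*(-139 + 6*I) = -34750 + 1500*I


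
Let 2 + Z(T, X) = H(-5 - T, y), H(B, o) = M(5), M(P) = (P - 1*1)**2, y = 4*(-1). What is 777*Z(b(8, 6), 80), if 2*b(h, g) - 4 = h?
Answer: 10878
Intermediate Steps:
b(h, g) = 2 + h/2
y = -4
M(P) = (-1 + P)**2 (M(P) = (P - 1)**2 = (-1 + P)**2)
H(B, o) = 16 (H(B, o) = (-1 + 5)**2 = 4**2 = 16)
Z(T, X) = 14 (Z(T, X) = -2 + 16 = 14)
777*Z(b(8, 6), 80) = 777*14 = 10878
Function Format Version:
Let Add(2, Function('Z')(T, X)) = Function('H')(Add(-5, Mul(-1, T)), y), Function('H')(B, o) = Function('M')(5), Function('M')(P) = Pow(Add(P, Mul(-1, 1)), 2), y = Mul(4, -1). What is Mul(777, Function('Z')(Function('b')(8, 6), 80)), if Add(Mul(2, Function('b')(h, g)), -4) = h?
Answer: 10878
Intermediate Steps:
Function('b')(h, g) = Add(2, Mul(Rational(1, 2), h))
y = -4
Function('M')(P) = Pow(Add(-1, P), 2) (Function('M')(P) = Pow(Add(P, -1), 2) = Pow(Add(-1, P), 2))
Function('H')(B, o) = 16 (Function('H')(B, o) = Pow(Add(-1, 5), 2) = Pow(4, 2) = 16)
Function('Z')(T, X) = 14 (Function('Z')(T, X) = Add(-2, 16) = 14)
Mul(777, Function('Z')(Function('b')(8, 6), 80)) = Mul(777, 14) = 10878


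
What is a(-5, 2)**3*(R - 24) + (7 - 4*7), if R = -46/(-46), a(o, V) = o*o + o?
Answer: -184021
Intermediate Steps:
a(o, V) = o + o**2 (a(o, V) = o**2 + o = o + o**2)
R = 1 (R = -46*(-1/46) = 1)
a(-5, 2)**3*(R - 24) + (7 - 4*7) = (-5*(1 - 5))**3*(1 - 24) + (7 - 4*7) = (-5*(-4))**3*(-23) + (7 - 28) = 20**3*(-23) - 21 = 8000*(-23) - 21 = -184000 - 21 = -184021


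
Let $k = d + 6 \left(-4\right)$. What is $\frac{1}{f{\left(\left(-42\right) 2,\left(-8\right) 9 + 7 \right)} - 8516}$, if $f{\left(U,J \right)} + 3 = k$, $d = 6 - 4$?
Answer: $- \frac{1}{8541} \approx -0.00011708$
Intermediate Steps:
$d = 2$ ($d = 6 - 4 = 2$)
$k = -22$ ($k = 2 + 6 \left(-4\right) = 2 - 24 = -22$)
$f{\left(U,J \right)} = -25$ ($f{\left(U,J \right)} = -3 - 22 = -25$)
$\frac{1}{f{\left(\left(-42\right) 2,\left(-8\right) 9 + 7 \right)} - 8516} = \frac{1}{-25 - 8516} = \frac{1}{-8541} = - \frac{1}{8541}$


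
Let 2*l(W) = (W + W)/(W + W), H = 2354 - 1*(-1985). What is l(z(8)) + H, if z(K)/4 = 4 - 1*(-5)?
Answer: 8679/2 ≈ 4339.5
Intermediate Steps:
z(K) = 36 (z(K) = 4*(4 - 1*(-5)) = 4*(4 + 5) = 4*9 = 36)
H = 4339 (H = 2354 + 1985 = 4339)
l(W) = 1/2 (l(W) = ((W + W)/(W + W))/2 = ((2*W)/((2*W)))/2 = ((2*W)*(1/(2*W)))/2 = (1/2)*1 = 1/2)
l(z(8)) + H = 1/2 + 4339 = 8679/2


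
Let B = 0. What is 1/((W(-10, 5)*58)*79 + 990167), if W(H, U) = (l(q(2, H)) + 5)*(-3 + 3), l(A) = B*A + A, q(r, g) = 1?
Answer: 1/990167 ≈ 1.0099e-6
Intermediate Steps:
l(A) = A (l(A) = 0*A + A = 0 + A = A)
W(H, U) = 0 (W(H, U) = (1 + 5)*(-3 + 3) = 6*0 = 0)
1/((W(-10, 5)*58)*79 + 990167) = 1/((0*58)*79 + 990167) = 1/(0*79 + 990167) = 1/(0 + 990167) = 1/990167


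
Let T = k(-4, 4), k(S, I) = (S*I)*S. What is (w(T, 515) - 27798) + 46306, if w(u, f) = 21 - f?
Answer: 18014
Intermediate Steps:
k(S, I) = I*S² (k(S, I) = (I*S)*S = I*S²)
T = 64 (T = 4*(-4)² = 4*16 = 64)
(w(T, 515) - 27798) + 46306 = ((21 - 1*515) - 27798) + 46306 = ((21 - 515) - 27798) + 46306 = (-494 - 27798) + 46306 = -28292 + 46306 = 18014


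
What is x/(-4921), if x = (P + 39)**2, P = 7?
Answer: -2116/4921 ≈ -0.42999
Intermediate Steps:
x = 2116 (x = (7 + 39)**2 = 46**2 = 2116)
x/(-4921) = 2116/(-4921) = 2116*(-1/4921) = -2116/4921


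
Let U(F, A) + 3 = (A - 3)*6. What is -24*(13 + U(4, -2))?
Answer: 480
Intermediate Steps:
U(F, A) = -21 + 6*A (U(F, A) = -3 + (A - 3)*6 = -3 + (-3 + A)*6 = -3 + (-18 + 6*A) = -21 + 6*A)
-24*(13 + U(4, -2)) = -24*(13 + (-21 + 6*(-2))) = -24*(13 + (-21 - 12)) = -24*(13 - 33) = -24*(-20) = 480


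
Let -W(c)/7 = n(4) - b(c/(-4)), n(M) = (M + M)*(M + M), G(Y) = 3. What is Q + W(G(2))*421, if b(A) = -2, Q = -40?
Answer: -194542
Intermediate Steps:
n(M) = 4*M² (n(M) = (2*M)*(2*M) = 4*M²)
W(c) = -462 (W(c) = -7*(4*4² - 1*(-2)) = -7*(4*16 + 2) = -7*(64 + 2) = -7*66 = -462)
Q + W(G(2))*421 = -40 - 462*421 = -40 - 194502 = -194542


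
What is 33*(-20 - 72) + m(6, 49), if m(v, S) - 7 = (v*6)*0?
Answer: -3029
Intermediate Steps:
m(v, S) = 7 (m(v, S) = 7 + (v*6)*0 = 7 + (6*v)*0 = 7 + 0 = 7)
33*(-20 - 72) + m(6, 49) = 33*(-20 - 72) + 7 = 33*(-92) + 7 = -3036 + 7 = -3029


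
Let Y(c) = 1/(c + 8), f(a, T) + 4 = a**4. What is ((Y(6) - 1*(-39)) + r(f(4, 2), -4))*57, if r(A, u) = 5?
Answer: 35169/14 ≈ 2512.1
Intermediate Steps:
f(a, T) = -4 + a**4
Y(c) = 1/(8 + c)
((Y(6) - 1*(-39)) + r(f(4, 2), -4))*57 = ((1/(8 + 6) - 1*(-39)) + 5)*57 = ((1/14 + 39) + 5)*57 = (547/14 + 5)*57 = (617/14)*57 = 35169/14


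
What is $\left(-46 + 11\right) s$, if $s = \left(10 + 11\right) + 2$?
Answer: $-805$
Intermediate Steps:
$s = 23$ ($s = 21 + 2 = 23$)
$\left(-46 + 11\right) s = \left(-46 + 11\right) 23 = \left(-35\right) 23 = -805$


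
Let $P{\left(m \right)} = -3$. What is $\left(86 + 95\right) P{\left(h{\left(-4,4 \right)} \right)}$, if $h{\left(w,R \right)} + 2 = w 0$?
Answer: $-543$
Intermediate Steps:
$h{\left(w,R \right)} = -2$ ($h{\left(w,R \right)} = -2 + w 0 = -2 + 0 = -2$)
$\left(86 + 95\right) P{\left(h{\left(-4,4 \right)} \right)} = \left(86 + 95\right) \left(-3\right) = 181 \left(-3\right) = -543$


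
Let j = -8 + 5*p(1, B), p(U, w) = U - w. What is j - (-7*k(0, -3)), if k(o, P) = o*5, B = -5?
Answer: 22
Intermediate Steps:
k(o, P) = 5*o
j = 22 (j = -8 + 5*(1 - 1*(-5)) = -8 + 5*(1 + 5) = -8 + 5*6 = -8 + 30 = 22)
j - (-7*k(0, -3)) = 22 - (-35*0) = 22 - (-7*0) = 22 - 0 = 22 - 1*0 = 22 + 0 = 22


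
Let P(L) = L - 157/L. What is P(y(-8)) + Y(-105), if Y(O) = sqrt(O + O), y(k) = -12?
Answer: 13/12 + I*sqrt(210) ≈ 1.0833 + 14.491*I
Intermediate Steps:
Y(O) = sqrt(2)*sqrt(O) (Y(O) = sqrt(2*O) = sqrt(2)*sqrt(O))
P(y(-8)) + Y(-105) = (-12 - 157/(-12)) + sqrt(2)*sqrt(-105) = (-12 - 157*(-1/12)) + sqrt(2)*(I*sqrt(105)) = (-12 + 157/12) + I*sqrt(210) = 13/12 + I*sqrt(210)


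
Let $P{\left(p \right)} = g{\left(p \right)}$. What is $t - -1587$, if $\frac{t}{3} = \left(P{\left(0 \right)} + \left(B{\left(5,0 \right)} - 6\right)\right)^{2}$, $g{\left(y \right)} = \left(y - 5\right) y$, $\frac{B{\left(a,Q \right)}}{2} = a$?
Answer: $1635$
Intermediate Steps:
$B{\left(a,Q \right)} = 2 a$
$g{\left(y \right)} = y \left(-5 + y\right)$ ($g{\left(y \right)} = \left(-5 + y\right) y = y \left(-5 + y\right)$)
$P{\left(p \right)} = p \left(-5 + p\right)$
$t = 48$ ($t = 3 \left(0 \left(-5 + 0\right) + \left(2 \cdot 5 - 6\right)\right)^{2} = 3 \left(0 \left(-5\right) + \left(10 - 6\right)\right)^{2} = 3 \left(0 + 4\right)^{2} = 3 \cdot 4^{2} = 3 \cdot 16 = 48$)
$t - -1587 = 48 - -1587 = 48 + 1587 = 1635$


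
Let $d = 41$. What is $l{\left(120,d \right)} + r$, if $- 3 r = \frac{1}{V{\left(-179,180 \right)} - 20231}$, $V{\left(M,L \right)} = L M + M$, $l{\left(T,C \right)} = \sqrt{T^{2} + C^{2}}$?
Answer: $\frac{1}{157890} + \sqrt{16081} \approx 126.81$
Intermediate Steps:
$l{\left(T,C \right)} = \sqrt{C^{2} + T^{2}}$
$V{\left(M,L \right)} = M + L M$
$r = \frac{1}{157890}$ ($r = - \frac{1}{3 \left(- 179 \left(1 + 180\right) - 20231\right)} = - \frac{1}{3 \left(\left(-179\right) 181 - 20231\right)} = - \frac{1}{3 \left(-32399 - 20231\right)} = - \frac{1}{3 \left(-52630\right)} = \left(- \frac{1}{3}\right) \left(- \frac{1}{52630}\right) = \frac{1}{157890} \approx 6.3335 \cdot 10^{-6}$)
$l{\left(120,d \right)} + r = \sqrt{41^{2} + 120^{2}} + \frac{1}{157890} = \sqrt{1681 + 14400} + \frac{1}{157890} = \sqrt{16081} + \frac{1}{157890} = \frac{1}{157890} + \sqrt{16081}$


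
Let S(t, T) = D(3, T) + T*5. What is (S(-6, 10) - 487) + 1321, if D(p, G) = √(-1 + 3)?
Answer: 884 + √2 ≈ 885.41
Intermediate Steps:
D(p, G) = √2
S(t, T) = √2 + 5*T (S(t, T) = √2 + T*5 = √2 + 5*T)
(S(-6, 10) - 487) + 1321 = ((√2 + 5*10) - 487) + 1321 = ((√2 + 50) - 487) + 1321 = ((50 + √2) - 487) + 1321 = (-437 + √2) + 1321 = 884 + √2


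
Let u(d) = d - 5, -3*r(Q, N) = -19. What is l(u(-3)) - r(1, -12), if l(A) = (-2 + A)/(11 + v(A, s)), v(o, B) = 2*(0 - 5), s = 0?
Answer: -49/3 ≈ -16.333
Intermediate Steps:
r(Q, N) = 19/3 (r(Q, N) = -1/3*(-19) = 19/3)
u(d) = -5 + d
v(o, B) = -10 (v(o, B) = 2*(-5) = -10)
l(A) = -2 + A (l(A) = (-2 + A)/(11 - 10) = (-2 + A)/1 = (-2 + A)*1 = -2 + A)
l(u(-3)) - r(1, -12) = (-2 + (-5 - 3)) - 1*19/3 = (-2 - 8) - 19/3 = -10 - 19/3 = -49/3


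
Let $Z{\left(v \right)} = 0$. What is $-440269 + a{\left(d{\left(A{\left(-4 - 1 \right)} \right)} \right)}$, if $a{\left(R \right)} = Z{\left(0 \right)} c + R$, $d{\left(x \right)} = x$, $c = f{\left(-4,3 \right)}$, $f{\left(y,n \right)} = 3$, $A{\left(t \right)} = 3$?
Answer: $-440266$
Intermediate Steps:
$c = 3$
$a{\left(R \right)} = R$ ($a{\left(R \right)} = 0 \cdot 3 + R = 0 + R = R$)
$-440269 + a{\left(d{\left(A{\left(-4 - 1 \right)} \right)} \right)} = -440269 + 3 = -440266$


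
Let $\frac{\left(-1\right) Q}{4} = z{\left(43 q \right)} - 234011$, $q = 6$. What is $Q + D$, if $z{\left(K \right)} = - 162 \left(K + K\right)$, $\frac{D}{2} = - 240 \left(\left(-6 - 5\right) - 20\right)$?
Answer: $1285292$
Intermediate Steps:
$D = 14880$ ($D = 2 \left(- 240 \left(\left(-6 - 5\right) - 20\right)\right) = 2 \left(- 240 \left(-11 - 20\right)\right) = 2 \left(\left(-240\right) \left(-31\right)\right) = 2 \cdot 7440 = 14880$)
$z{\left(K \right)} = - 324 K$ ($z{\left(K \right)} = - 162 \cdot 2 K = - 324 K$)
$Q = 1270412$ ($Q = - 4 \left(- 324 \cdot 43 \cdot 6 - 234011\right) = - 4 \left(\left(-324\right) 258 - 234011\right) = - 4 \left(-83592 - 234011\right) = \left(-4\right) \left(-317603\right) = 1270412$)
$Q + D = 1270412 + 14880 = 1285292$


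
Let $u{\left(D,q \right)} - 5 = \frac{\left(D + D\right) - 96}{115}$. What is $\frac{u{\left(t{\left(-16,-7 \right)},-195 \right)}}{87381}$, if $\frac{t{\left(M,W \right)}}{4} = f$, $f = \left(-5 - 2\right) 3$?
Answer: $\frac{311}{10048815} \approx 3.0949 \cdot 10^{-5}$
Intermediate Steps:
$f = -21$ ($f = \left(-7\right) 3 = -21$)
$t{\left(M,W \right)} = -84$ ($t{\left(M,W \right)} = 4 \left(-21\right) = -84$)
$u{\left(D,q \right)} = \frac{479}{115} + \frac{2 D}{115}$ ($u{\left(D,q \right)} = 5 + \frac{\left(D + D\right) - 96}{115} = 5 + \left(2 D - 96\right) \frac{1}{115} = 5 + \left(-96 + 2 D\right) \frac{1}{115} = 5 + \left(- \frac{96}{115} + \frac{2 D}{115}\right) = \frac{479}{115} + \frac{2 D}{115}$)
$\frac{u{\left(t{\left(-16,-7 \right)},-195 \right)}}{87381} = \frac{\frac{479}{115} + \frac{2}{115} \left(-84\right)}{87381} = \left(\frac{479}{115} - \frac{168}{115}\right) \frac{1}{87381} = \frac{311}{115} \cdot \frac{1}{87381} = \frac{311}{10048815}$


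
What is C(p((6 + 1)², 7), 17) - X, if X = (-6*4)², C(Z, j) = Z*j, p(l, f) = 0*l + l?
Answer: 257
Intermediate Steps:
p(l, f) = l (p(l, f) = 0 + l = l)
X = 576 (X = (-24)² = 576)
C(p((6 + 1)², 7), 17) - X = (6 + 1)²*17 - 1*576 = 7²*17 - 576 = 49*17 - 576 = 833 - 576 = 257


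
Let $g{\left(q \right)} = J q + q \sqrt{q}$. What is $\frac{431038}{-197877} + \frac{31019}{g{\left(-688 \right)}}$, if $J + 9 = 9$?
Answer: $- \frac{431038}{197877} + \frac{31019 i \sqrt{43}}{118336} \approx -2.1783 + 1.7189 i$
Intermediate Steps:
$J = 0$ ($J = -9 + 9 = 0$)
$g{\left(q \right)} = q^{\frac{3}{2}}$ ($g{\left(q \right)} = 0 q + q \sqrt{q} = 0 + q^{\frac{3}{2}} = q^{\frac{3}{2}}$)
$\frac{431038}{-197877} + \frac{31019}{g{\left(-688 \right)}} = \frac{431038}{-197877} + \frac{31019}{\left(-688\right)^{\frac{3}{2}}} = 431038 \left(- \frac{1}{197877}\right) + \frac{31019}{\left(-2752\right) i \sqrt{43}} = - \frac{431038}{197877} + 31019 \frac{i \sqrt{43}}{118336} = - \frac{431038}{197877} + \frac{31019 i \sqrt{43}}{118336}$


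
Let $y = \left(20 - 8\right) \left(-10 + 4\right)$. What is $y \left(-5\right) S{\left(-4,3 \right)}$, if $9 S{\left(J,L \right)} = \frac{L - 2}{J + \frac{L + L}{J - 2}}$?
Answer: $-8$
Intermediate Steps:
$y = -72$ ($y = 12 \left(-6\right) = -72$)
$S{\left(J,L \right)} = \frac{-2 + L}{9 \left(J + \frac{2 L}{-2 + J}\right)}$ ($S{\left(J,L \right)} = \frac{\left(L - 2\right) \frac{1}{J + \frac{L + L}{J - 2}}}{9} = \frac{\left(-2 + L\right) \frac{1}{J + \frac{2 L}{-2 + J}}}{9} = \frac{\frac{1}{J + \frac{2 L}{-2 + J}} \left(-2 + L\right)}{9} = \frac{-2 + L}{9 \left(J + \frac{2 L}{-2 + J}\right)}$)
$y \left(-5\right) S{\left(-4,3 \right)} = \left(-72\right) \left(-5\right) \frac{4 - -8 - 6 - 12}{9 \left(\left(-4\right)^{2} - -8 + 2 \cdot 3\right)} = 360 \frac{4 + 8 - 6 - 12}{9 \left(16 + 8 + 6\right)} = 360 \cdot \frac{1}{9} \cdot \frac{1}{30} \left(-6\right) = 360 \left(- \frac{1}{45}\right) = -8$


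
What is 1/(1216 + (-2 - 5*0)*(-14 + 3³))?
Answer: 1/1190 ≈ 0.00084034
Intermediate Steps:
1/(1216 + (-2 - 5*0)*(-14 + 3³)) = 1/(1216 + (-2 + 0)*(-14 + 27)) = 1/(1216 - 2*13) = 1/(1216 - 26) = 1/1190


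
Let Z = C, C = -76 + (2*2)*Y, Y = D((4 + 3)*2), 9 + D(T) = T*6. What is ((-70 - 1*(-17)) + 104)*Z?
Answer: 11424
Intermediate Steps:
D(T) = -9 + 6*T (D(T) = -9 + T*6 = -9 + 6*T)
Y = 75 (Y = -9 + 6*((4 + 3)*2) = -9 + 6*(7*2) = -9 + 6*14 = -9 + 84 = 75)
C = 224 (C = -76 + (2*2)*75 = -76 + 4*75 = -76 + 300 = 224)
Z = 224
((-70 - 1*(-17)) + 104)*Z = ((-70 - 1*(-17)) + 104)*224 = ((-70 + 17) + 104)*224 = (-53 + 104)*224 = 51*224 = 11424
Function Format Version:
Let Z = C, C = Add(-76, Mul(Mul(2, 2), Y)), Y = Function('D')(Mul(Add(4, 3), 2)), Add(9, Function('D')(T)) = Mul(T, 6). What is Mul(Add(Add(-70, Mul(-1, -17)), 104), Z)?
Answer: 11424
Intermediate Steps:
Function('D')(T) = Add(-9, Mul(6, T)) (Function('D')(T) = Add(-9, Mul(T, 6)) = Add(-9, Mul(6, T)))
Y = 75 (Y = Add(-9, Mul(6, Mul(Add(4, 3), 2))) = Add(-9, Mul(6, Mul(7, 2))) = Add(-9, Mul(6, 14)) = Add(-9, 84) = 75)
C = 224 (C = Add(-76, Mul(Mul(2, 2), 75)) = Add(-76, Mul(4, 75)) = Add(-76, 300) = 224)
Z = 224
Mul(Add(Add(-70, Mul(-1, -17)), 104), Z) = Mul(Add(Add(-70, Mul(-1, -17)), 104), 224) = Mul(Add(Add(-70, 17), 104), 224) = Mul(Add(-53, 104), 224) = Mul(51, 224) = 11424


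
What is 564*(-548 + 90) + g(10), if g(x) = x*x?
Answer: -258212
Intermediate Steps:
g(x) = x²
564*(-548 + 90) + g(10) = 564*(-548 + 90) + 10² = 564*(-458) + 100 = -258312 + 100 = -258212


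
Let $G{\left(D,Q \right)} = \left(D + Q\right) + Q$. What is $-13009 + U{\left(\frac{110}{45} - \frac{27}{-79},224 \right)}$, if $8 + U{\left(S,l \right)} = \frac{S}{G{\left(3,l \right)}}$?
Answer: $- \frac{4174042256}{320661} \approx -13017.0$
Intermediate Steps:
$G{\left(D,Q \right)} = D + 2 Q$
$U{\left(S,l \right)} = -8 + \frac{S}{3 + 2 l}$
$-13009 + U{\left(\frac{110}{45} - \frac{27}{-79},224 \right)} = -13009 + \frac{-24 + \left(\frac{110}{45} - \frac{27}{-79}\right) - 3584}{3 + 2 \cdot 224} = -13009 + \frac{-24 + \left(110 \cdot \frac{1}{45} - - \frac{27}{79}\right) - 3584}{3 + 448} = -13009 + \frac{-24 + \left(\frac{22}{9} + \frac{27}{79}\right) - 3584}{451} = -13009 + \frac{-24 + \frac{1981}{711} - 3584}{451} = -13009 + \frac{1}{451} \left(- \frac{2563307}{711}\right) = -13009 - \frac{2563307}{320661} = - \frac{4174042256}{320661}$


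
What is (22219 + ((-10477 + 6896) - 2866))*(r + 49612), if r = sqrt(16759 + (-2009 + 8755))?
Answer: 782480464 + 15772*sqrt(23505) ≈ 7.8490e+8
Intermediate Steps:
r = sqrt(23505) (r = sqrt(16759 + 6746) = sqrt(23505) ≈ 153.31)
(22219 + ((-10477 + 6896) - 2866))*(r + 49612) = (22219 + ((-10477 + 6896) - 2866))*(sqrt(23505) + 49612) = (22219 + (-3581 - 2866))*(49612 + sqrt(23505)) = (22219 - 6447)*(49612 + sqrt(23505)) = 15772*(49612 + sqrt(23505)) = 782480464 + 15772*sqrt(23505)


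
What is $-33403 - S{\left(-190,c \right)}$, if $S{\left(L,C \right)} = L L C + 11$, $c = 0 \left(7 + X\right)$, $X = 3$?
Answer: $-33414$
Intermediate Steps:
$c = 0$ ($c = 0 \left(7 + 3\right) = 0 \cdot 10 = 0$)
$S{\left(L,C \right)} = 11 + C L^{2}$ ($S{\left(L,C \right)} = L^{2} C + 11 = C L^{2} + 11 = 11 + C L^{2}$)
$-33403 - S{\left(-190,c \right)} = -33403 - \left(11 + 0 \left(-190\right)^{2}\right) = -33403 - \left(11 + 0 \cdot 36100\right) = -33403 - \left(11 + 0\right) = -33403 - 11 = -33414$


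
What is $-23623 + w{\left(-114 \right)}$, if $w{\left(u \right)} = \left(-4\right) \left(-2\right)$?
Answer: $-23615$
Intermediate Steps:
$w{\left(u \right)} = 8$
$-23623 + w{\left(-114 \right)} = -23623 + 8 = -23615$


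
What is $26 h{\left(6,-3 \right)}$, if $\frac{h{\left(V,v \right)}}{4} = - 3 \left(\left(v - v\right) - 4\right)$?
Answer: $1248$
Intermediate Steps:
$h{\left(V,v \right)} = 48$ ($h{\left(V,v \right)} = 4 \left(- 3 \left(\left(v - v\right) - 4\right)\right) = 4 \left(- 3 \left(0 - 4\right)\right) = 4 \left(\left(-3\right) \left(-4\right)\right) = 4 \cdot 12 = 48$)
$26 h{\left(6,-3 \right)} = 26 \cdot 48 = 1248$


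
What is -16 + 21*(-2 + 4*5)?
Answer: 362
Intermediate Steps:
-16 + 21*(-2 + 4*5) = -16 + 21*(-2 + 20) = -16 + 21*18 = -16 + 378 = 362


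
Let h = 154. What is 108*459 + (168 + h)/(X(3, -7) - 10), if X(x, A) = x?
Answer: 49526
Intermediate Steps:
108*459 + (168 + h)/(X(3, -7) - 10) = 108*459 + (168 + 154)/(3 - 10) = 49572 + 322/(-7) = 49572 + 322*(-⅐) = 49572 - 46 = 49526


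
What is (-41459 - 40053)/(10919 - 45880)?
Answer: 81512/34961 ≈ 2.3315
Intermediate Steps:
(-41459 - 40053)/(10919 - 45880) = -81512/(-34961) = -81512*(-1/34961) = 81512/34961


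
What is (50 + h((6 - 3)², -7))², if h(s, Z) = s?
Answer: 3481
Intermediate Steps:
(50 + h((6 - 3)², -7))² = (50 + (6 - 3)²)² = (50 + 3²)² = (50 + 9)² = 59² = 3481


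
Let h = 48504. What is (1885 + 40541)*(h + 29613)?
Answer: 3314191842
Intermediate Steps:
(1885 + 40541)*(h + 29613) = (1885 + 40541)*(48504 + 29613) = 42426*78117 = 3314191842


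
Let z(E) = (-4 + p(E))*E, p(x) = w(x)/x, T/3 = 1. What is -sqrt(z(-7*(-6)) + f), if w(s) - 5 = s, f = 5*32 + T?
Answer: -sqrt(42) ≈ -6.4807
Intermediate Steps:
T = 3 (T = 3*1 = 3)
f = 163 (f = 5*32 + 3 = 160 + 3 = 163)
w(s) = 5 + s
p(x) = (5 + x)/x
z(E) = E*(-4 + (5 + E)/E) (z(E) = (-4 + (5 + E)/E)*E = E*(-4 + (5 + E)/E))
-sqrt(z(-7*(-6)) + f) = -sqrt((5 - (-21)*(-6)) + 163) = -sqrt((5 - 3*42) + 163) = -sqrt((5 - 126) + 163) = -sqrt(-121 + 163) = -sqrt(42)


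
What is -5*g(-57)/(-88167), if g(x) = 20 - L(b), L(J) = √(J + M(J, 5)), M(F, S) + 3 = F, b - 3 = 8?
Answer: 100/88167 - 5*√19/88167 ≈ 0.00088702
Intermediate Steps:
b = 11 (b = 3 + 8 = 11)
M(F, S) = -3 + F
L(J) = √(-3 + 2*J) (L(J) = √(J + (-3 + J)) = √(-3 + 2*J))
g(x) = 20 - √19 (g(x) = 20 - √(-3 + 2*11) = 20 - √(-3 + 22) = 20 - √19)
-5*g(-57)/(-88167) = -5*(20 - √19)/(-88167) = (-100 + 5*√19)*(-1/88167) = 100/88167 - 5*√19/88167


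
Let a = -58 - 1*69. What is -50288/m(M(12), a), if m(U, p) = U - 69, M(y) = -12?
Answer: 50288/81 ≈ 620.84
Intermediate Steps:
a = -127 (a = -58 - 69 = -127)
m(U, p) = -69 + U
-50288/m(M(12), a) = -50288/(-69 - 12) = -50288/(-81) = -50288*(-1/81) = 50288/81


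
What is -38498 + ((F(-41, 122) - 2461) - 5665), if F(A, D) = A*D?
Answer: -51626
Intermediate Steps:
-38498 + ((F(-41, 122) - 2461) - 5665) = -38498 + ((-41*122 - 2461) - 5665) = -38498 + ((-5002 - 2461) - 5665) = -38498 + (-7463 - 5665) = -38498 - 13128 = -51626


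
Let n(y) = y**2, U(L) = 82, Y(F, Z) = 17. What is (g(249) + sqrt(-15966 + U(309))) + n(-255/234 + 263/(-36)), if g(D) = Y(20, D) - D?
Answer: -35376527/219024 + 38*I*sqrt(11) ≈ -161.52 + 126.03*I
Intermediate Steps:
g(D) = 17 - D
(g(249) + sqrt(-15966 + U(309))) + n(-255/234 + 263/(-36)) = ((17 - 1*249) + sqrt(-15966 + 82)) + (-255/234 + 263/(-36))**2 = ((17 - 249) + sqrt(-15884)) + (-255*1/234 + 263*(-1/36))**2 = (-232 + 38*I*sqrt(11)) + (-85/78 - 263/36)**2 = (-232 + 38*I*sqrt(11)) + (-3929/468)**2 = (-232 + 38*I*sqrt(11)) + 15437041/219024 = -35376527/219024 + 38*I*sqrt(11)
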